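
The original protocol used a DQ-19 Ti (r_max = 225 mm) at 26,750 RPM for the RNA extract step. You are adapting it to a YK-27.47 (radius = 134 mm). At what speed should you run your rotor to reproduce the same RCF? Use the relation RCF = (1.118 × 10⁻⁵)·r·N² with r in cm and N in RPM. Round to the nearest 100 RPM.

≈ 34700 RPM

Original rotor: r = 225 mm = 22.5 cm
RCF_original = 1.118 × 10⁻⁵ × 22.5 × (26750)² = 1.118 × 10⁻⁵ × 22.5 × 715,562,500 ≈ 179,999.7 × g
Your rotor: r = 134 mm = 13.4 cm
179,999.7 = 1.118 × 10⁻⁵ × 13.4 × N²
N² = 179,999.7 / (14.9812 × 10⁻⁵) = 1,201,503,885
N ≈ √1,201,503,885 ≈ 34,662.7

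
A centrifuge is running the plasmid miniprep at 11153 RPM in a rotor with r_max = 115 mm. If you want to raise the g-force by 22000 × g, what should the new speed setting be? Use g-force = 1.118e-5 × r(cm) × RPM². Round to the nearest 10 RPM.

17190 RPM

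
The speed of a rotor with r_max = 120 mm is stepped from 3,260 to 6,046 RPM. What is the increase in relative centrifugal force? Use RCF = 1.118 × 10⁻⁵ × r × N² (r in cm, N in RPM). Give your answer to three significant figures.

r = 120 mm = 12.0 cm
RCF₁ = 1.118 × 10⁻⁵ × 12 × (3260)² = 1.118 × 10⁻⁵ × 12 × 10,627,600 ≈ 1,425.8 × g
RCF₂ = 1.118 × 10⁻⁵ × 12 × (6046)² = 1.118 × 10⁻⁵ × 12 × 36,554,116 ≈ 4,904.1 × g
Increase = 4,904.1 − 1,425.8 = 3,478.3

3480 × g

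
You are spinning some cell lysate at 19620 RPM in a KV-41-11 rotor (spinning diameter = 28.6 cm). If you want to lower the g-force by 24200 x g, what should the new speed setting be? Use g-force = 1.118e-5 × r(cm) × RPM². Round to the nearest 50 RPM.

r = 28.6 / 2 = 14.3 cm
Current RCF = 1.118 × 10⁻⁵ × 14.3 × (19620)² = 1.118 × 10⁻⁵ × 14.3 × 384,944,400 ≈ 61,542.6 × g
Target RCF = 61,542.6 − 24,200 = 37,342.6 × g
N² = 37,342.6 / (15.9874 × 10⁻⁵) = 233,575,190
N ≈ √233,575,190 ≈ 15,283.2

N₂ ≈ 15300 RPM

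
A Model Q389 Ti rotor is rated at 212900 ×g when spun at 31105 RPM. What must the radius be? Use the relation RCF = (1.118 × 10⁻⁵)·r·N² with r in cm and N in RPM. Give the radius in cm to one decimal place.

19.7 cm

RCF = 1.118 × 10⁻⁵ × r × N²
212900 = 1.118 × 10⁻⁵ × r × (31105)²
r = 212900 / (1.118 × 10⁻⁵ × 967,521,025) = 212900 / 10816.89 ≈ 19.682 cm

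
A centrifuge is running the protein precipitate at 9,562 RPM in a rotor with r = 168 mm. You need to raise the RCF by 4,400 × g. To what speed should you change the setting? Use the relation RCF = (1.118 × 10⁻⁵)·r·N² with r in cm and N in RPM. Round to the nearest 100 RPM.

10700 RPM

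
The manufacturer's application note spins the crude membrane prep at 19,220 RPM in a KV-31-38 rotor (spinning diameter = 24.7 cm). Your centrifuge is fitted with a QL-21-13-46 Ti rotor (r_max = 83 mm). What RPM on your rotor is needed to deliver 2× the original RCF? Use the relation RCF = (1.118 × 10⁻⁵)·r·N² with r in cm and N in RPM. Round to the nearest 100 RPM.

≈ 33200 RPM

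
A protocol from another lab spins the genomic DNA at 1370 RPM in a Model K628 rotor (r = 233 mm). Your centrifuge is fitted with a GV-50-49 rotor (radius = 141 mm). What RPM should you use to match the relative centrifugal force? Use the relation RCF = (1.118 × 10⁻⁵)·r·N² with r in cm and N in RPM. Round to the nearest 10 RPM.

≈ 1760 RPM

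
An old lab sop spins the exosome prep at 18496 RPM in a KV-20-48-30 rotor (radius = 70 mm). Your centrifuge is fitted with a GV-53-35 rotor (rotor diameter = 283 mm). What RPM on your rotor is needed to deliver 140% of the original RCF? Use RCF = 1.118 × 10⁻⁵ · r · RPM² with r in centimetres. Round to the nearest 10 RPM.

Original rotor: r = 70 mm = 7.0 cm
RCF_original = 1.118 × 10⁻⁵ × 7 × (18496)² = 1.118 × 10⁻⁵ × 7 × 342,102,016 ≈ 26,772.9 × g
Target RCF = 1.4 × 26,772.9 ≈ 37,482.1 × g
Your rotor: r = 283 mm / 2 = 141.5 mm = 14.15 cm
37,482.1 = 1.118 × 10⁻⁵ × 14.15 × N²
N² = 37,482.1 / (15.8197 × 10⁻⁵) = 236,933,064
N ≈ √236,933,064 ≈ 15,392.6

≈ 15390 RPM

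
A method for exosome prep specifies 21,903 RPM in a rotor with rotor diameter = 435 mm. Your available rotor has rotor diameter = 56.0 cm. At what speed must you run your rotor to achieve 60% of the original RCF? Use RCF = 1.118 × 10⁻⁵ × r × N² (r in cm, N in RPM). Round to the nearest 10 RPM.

Original rotor: r = 435 mm / 2 = 217.5 mm = 21.75 cm
RCF_original = 1.118 × 10⁻⁵ × 21.75 × (21903)² = 1.118 × 10⁻⁵ × 21.75 × 479,741,409 ≈ 116,656.3 × g
Target RCF = 0.6 × 116,656.3 ≈ 69,993.8 × g
Your rotor: r = 56.0 / 2 = 28 cm
69,993.8 = 1.118 × 10⁻⁵ × 28 × N²
N² = 69,993.8 / (31.304 × 10⁻⁵) = 223,593,790
N ≈ √223,593,790 ≈ 14,953.1

≈ 14950 RPM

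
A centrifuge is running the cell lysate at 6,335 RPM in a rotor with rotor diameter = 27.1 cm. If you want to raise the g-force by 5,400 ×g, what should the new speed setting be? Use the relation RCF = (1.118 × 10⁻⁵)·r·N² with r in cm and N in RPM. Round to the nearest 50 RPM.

r = 27.1 / 2 = 13.55 cm
Current RCF = 1.118 × 10⁻⁵ × 13.55 × (6335)² = 1.118 × 10⁻⁵ × 13.55 × 40,132,225 ≈ 6,079.6 × g
Target RCF = 6,079.6 + 5,400 = 11,479.6 × g
N² = 11,479.6 / (15.1489 × 10⁻⁵) = 75,778,439
N ≈ √75,778,439 ≈ 8,705.1

8700 RPM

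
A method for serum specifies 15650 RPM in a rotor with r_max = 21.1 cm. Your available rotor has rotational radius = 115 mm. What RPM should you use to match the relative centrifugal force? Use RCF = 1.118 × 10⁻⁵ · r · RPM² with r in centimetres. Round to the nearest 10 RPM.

21200 RPM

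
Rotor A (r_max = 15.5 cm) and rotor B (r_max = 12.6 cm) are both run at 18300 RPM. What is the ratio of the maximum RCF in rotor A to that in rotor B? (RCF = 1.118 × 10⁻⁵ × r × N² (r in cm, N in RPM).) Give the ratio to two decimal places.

At fixed N, RCF ∝ r, so RCF_A/RCF_B = r_A/r_B = 15.5 / 12.6 = 1.2302.

1.23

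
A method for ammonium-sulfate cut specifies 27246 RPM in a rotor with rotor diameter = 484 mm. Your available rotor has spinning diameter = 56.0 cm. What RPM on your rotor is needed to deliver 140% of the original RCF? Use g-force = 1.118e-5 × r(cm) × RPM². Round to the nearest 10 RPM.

Original rotor: r = 484 mm / 2 = 242 mm = 24.2 cm
RCF = 1.118 × 10⁻⁵ × r × N²
RCF_original = 1.118 × 10⁻⁵ × 24.2 × (27246)² = 1.118 × 10⁻⁵ × 24.2 × 742,344,516 ≈ 200,845.8 × g
Target RCF = 1.4 × 200,845.8 ≈ 281,184.1 × g
Your rotor: r = 56.0 / 2 = 28 cm
281,184.1 = 1.118 × 10⁻⁵ × 28 × N²
N² = 281,184.1 / (31.304 × 10⁻⁵) = 898,236,967
N ≈ √898,236,967 ≈ 29,970.6

29970 RPM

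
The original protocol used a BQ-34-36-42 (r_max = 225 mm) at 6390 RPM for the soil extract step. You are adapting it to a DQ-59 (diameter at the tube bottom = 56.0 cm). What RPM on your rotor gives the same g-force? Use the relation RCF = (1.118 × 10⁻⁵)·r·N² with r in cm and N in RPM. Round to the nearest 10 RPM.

5730 RPM

Original rotor: r = 225 mm = 22.5 cm
RCF = 1.118 × 10⁻⁵ × r × N²
RCF_original = 1.118 × 10⁻⁵ × 22.5 × (6390)² = 1.118 × 10⁻⁵ × 22.5 × 40,832,100 ≈ 10,271.3 × g
Your rotor: r = 56.0 / 2 = 28 cm
10,271.3 = 1.118 × 10⁻⁵ × 28 × N²
N² = 10,271.3 / (31.304 × 10⁻⁵) = 32,811,462
N ≈ √32,811,462 ≈ 5,728.1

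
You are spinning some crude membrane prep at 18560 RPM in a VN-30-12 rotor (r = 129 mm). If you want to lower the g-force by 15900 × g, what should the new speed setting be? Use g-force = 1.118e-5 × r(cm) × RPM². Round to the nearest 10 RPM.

r = 129 mm = 12.9 cm
Current RCF = 1.118 × 10⁻⁵ × 12.9 × (18560)² = 1.118 × 10⁻⁵ × 12.9 × 344,473,600 ≈ 49,680.7 × g
Target RCF = 49,680.7 − 15,900 = 33,780.7 × g
N² = 33,780.7 / (14.4222 × 10⁻⁵) = 234,227,094
N ≈ √234,227,094 ≈ 15,304.5

≈ 15300 RPM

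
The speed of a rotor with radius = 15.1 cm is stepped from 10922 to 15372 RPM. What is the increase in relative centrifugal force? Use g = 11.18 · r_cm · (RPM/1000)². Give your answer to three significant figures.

≈ 19800 g

RCF₁ = 11.18 × 15.1 × (10.922)² = 11.18 × 15.1 × 119.290084 ≈ 20,138.3 × g
RCF₂ = 11.18 × 15.1 × (15.372)² = 11.18 × 15.1 × 236.298384 ≈ 39,891.4 × g
Increase = 39,891.4 − 20,138.3 = 19,753.1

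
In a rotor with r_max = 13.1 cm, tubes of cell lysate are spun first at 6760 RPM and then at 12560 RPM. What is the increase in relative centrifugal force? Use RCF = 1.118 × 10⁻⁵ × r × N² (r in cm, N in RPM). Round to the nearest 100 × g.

≈ 16400 g

RCF₁ = 1.118 × 10⁻⁵ × 13.1 × (6760)² = 1.118 × 10⁻⁵ × 13.1 × 45,697,600 ≈ 6,692.8 × g
RCF₂ = 1.118 × 10⁻⁵ × 13.1 × (12560)² = 1.118 × 10⁻⁵ × 13.1 × 157,753,600 ≈ 23,104.3 × g
Increase = 23,104.3 − 6,692.8 = 16,411.5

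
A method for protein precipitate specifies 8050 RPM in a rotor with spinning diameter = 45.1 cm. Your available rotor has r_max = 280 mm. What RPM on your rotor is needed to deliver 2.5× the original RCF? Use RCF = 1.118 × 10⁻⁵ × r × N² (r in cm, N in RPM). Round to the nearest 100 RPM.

Original rotor: r = 45.1 / 2 = 22.55 cm
RCF_original = 1.118 × 10⁻⁵ × 22.55 × (8050)² = 1.118 × 10⁻⁵ × 22.55 × 64,802,500 ≈ 16,337.3 × g
Target RCF = 2.5 × 16,337.3 ≈ 40,843.2 × g
Your rotor: r = 280 mm = 28.0 cm
40,843.2 = 1.118 × 10⁻⁵ × 28 × N²
N² = 40,843.2 / (31.304 × 10⁻⁵) = 130,472,783
N ≈ √130,472,783 ≈ 11,422.5

11400 RPM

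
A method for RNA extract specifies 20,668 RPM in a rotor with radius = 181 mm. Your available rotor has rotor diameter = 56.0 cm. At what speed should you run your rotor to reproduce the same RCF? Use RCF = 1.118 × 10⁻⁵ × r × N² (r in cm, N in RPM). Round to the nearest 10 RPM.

Original rotor: r = 181 mm = 18.1 cm
RCF = 1.118 × 10⁻⁵ × r × N²
RCF_original = 1.118 × 10⁻⁵ × 18.1 × (20668)² = 1.118 × 10⁻⁵ × 18.1 × 427,166,224 ≈ 86,440.5 × g
Your rotor: r = 56.0 / 2 = 28 cm
86,440.5 = 1.118 × 10⁻⁵ × 28 × N²
N² = 86,440.5 / (31.304 × 10⁻⁵) = 276,132,443
N ≈ √276,132,443 ≈ 16,617.2

≈ 16620 RPM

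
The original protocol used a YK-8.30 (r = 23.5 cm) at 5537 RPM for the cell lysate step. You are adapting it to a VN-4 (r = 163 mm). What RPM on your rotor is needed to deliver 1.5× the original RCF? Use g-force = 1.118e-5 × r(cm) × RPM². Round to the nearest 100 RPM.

RCF_original = 1.118 × 10⁻⁵ × 23.5 × (5537)² = 1.118 × 10⁻⁵ × 23.5 × 30,658,369 ≈ 8,054.9 × g
Target RCF = 1.5 × 8,054.9 ≈ 12,082.3 × g
Your rotor: r = 163 mm = 16.3 cm
12,082.3 = 1.118 × 10⁻⁵ × 16.3 × N²
N² = 12,082.3 / (18.2234 × 10⁻⁵) = 66,301,020
N ≈ √66,301,020 ≈ 8,142.5

≈ 8100 RPM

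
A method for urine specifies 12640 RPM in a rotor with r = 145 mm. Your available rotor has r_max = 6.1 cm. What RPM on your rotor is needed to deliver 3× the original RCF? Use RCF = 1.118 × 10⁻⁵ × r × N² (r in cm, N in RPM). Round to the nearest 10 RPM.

≈ 33750 RPM

Original rotor: r = 145 mm = 14.5 cm
RCF_original = 1.118 × 10⁻⁵ × 14.5 × (12640)² = 1.118 × 10⁻⁵ × 14.5 × 159,769,600 ≈ 25,900.2 × g
Target RCF = 3 × 25,900.2 ≈ 77,700.6 × g
77,700.6 = 1.118 × 10⁻⁵ × 6.1 × N²
N² = 77,700.6 / (6.8198 × 10⁻⁵) = 1,139,338,397
N ≈ √1,139,338,397 ≈ 33,754.1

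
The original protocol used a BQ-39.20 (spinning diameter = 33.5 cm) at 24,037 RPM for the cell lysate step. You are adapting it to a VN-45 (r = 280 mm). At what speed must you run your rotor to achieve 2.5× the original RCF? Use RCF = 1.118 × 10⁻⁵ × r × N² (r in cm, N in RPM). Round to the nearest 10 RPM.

29400 RPM

Original rotor: r = 33.5 / 2 = 16.75 cm
RCF_original = 1.118 × 10⁻⁵ × 16.75 × (24037)² = 1.118 × 10⁻⁵ × 16.75 × 577,777,369 ≈ 108,197.5 × g
Target RCF = 2.5 × 108,197.5 ≈ 270,493.8 × g
Your rotor: r = 280 mm = 28.0 cm
270,493.8 = 1.118 × 10⁻⁵ × 28 × N²
N² = 270,493.8 / (31.304 × 10⁻⁵) = 864,087,018
N ≈ √864,087,018 ≈ 29,395.4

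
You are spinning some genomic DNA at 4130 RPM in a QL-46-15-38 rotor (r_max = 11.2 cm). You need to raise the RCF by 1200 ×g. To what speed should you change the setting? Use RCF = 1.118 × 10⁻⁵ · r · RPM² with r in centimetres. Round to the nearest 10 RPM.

Current RCF = 1.118 × 10⁻⁵ × 11.2 × (4130)² = 1.118 × 10⁻⁵ × 11.2 × 17,056,900 ≈ 2,135.8 × g
Target RCF = 2,135.8 + 1,200 = 3,335.8 × g
N² = 3,335.8 / (12.5216 × 10⁻⁵) = 26,640,365
N ≈ √26,640,365 ≈ 5,161.4

5160 RPM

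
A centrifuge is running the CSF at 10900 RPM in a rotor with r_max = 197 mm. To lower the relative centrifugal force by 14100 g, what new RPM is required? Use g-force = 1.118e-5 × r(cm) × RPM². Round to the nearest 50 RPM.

≈ 7400 RPM

r = 197 mm = 19.7 cm
Current RCF = 1.118 × 10⁻⁵ × 19.7 × (10900)² = 1.118 × 10⁻⁵ × 19.7 × 118,810,000 ≈ 26,167.4 × g
Target RCF = 26,167.4 − 14,100 = 12,067.4 × g
N² = 12,067.4 / (22.0246 × 10⁻⁵) = 54,790,552
N ≈ √54,790,552 ≈ 7,402.1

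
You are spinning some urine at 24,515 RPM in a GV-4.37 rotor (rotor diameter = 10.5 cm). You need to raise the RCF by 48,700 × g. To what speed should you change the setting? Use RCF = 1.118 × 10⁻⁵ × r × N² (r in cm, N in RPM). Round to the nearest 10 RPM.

r = 10.5 / 2 = 5.25 cm
Current RCF = 1.118 × 10⁻⁵ × 5.25 × (24515)² = 1.118 × 10⁻⁵ × 5.25 × 600,985,225 ≈ 35,274.8 × g
Target RCF = 35,274.8 + 48,700 = 83,974.8 × g
N² = 83,974.8 / (5.8695 × 10⁻⁵) = 1,430,697,674
N ≈ √1,430,697,674 ≈ 37,824.6

≈ 37820 RPM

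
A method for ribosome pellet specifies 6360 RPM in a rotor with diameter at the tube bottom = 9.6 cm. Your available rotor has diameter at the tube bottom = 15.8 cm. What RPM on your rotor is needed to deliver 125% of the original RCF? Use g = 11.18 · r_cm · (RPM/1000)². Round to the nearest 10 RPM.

Original rotor: r = 9.6 / 2 = 4.8 cm
RCF = 11.18 × r × (N/1000)²
RCF_original = 11.18 × 4.8 × (6.36)² = 11.18 × 4.8 × 40.4496 ≈ 2,170.7 × g
Target RCF = 1.25 × 2,170.7 ≈ 2,713.4 × g
Your rotor: r = 15.8 / 2 = 7.9 cm
2,713.4 = 11.18 × 7.9 × (N/1000)²
(N/1000)² = 2,713.4 / 88.322 = 30.72168
N = 1000 × √30.72168 ≈ 5,542.7

5540 RPM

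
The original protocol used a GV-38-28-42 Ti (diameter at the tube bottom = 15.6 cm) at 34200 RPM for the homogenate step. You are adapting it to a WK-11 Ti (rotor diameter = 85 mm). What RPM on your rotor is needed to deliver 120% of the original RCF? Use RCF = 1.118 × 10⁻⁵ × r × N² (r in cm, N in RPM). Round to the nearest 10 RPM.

≈ 50750 RPM

Original rotor: r = 15.6 / 2 = 7.8 cm
RCF_original = 1.118 × 10⁻⁵ × 7.8 × (34200)² = 1.118 × 10⁻⁵ × 7.8 × 1,169,640,000 ≈ 101,997.3 × g
Target RCF = 1.2 × 101,997.3 ≈ 122,396.8 × g
Your rotor: r = 85 mm / 2 = 42.5 mm = 4.25 cm
122,396.8 = 1.118 × 10⁻⁵ × 4.25 × N²
N² = 122,396.8 / (4.7515 × 10⁻⁵) = 2,575,961,275
N ≈ √2,575,961,275 ≈ 50,753.9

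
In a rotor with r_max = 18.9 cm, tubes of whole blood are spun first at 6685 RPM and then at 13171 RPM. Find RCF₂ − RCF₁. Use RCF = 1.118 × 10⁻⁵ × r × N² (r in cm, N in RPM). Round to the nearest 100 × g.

RCF₁ = 1.118 × 10⁻⁵ × 18.9 × (6685)² = 1.118 × 10⁻⁵ × 18.9 × 44,689,225 ≈ 9,442.9 × g
RCF₂ = 1.118 × 10⁻⁵ × 18.9 × (13171)² = 1.118 × 10⁻⁵ × 18.9 × 173,475,241 ≈ 36,655.7 × g
Increase = 36,655.7 − 9,442.9 = 27,212.8

27200 x g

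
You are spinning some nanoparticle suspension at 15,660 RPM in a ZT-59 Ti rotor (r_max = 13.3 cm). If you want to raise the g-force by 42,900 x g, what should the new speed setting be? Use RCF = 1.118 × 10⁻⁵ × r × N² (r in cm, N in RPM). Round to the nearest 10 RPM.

N₂ ≈ 23100 RPM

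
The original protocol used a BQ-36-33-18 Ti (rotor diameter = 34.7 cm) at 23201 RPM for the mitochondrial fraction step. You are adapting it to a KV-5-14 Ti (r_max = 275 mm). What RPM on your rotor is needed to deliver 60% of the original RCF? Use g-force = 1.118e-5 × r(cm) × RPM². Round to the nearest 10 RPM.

≈ 14270 RPM

Original rotor: r = 34.7 / 2 = 17.35 cm
RCF_original = 1.118 × 10⁻⁵ × 17.35 × (23201)² = 1.118 × 10⁻⁵ × 17.35 × 538,286,401 ≈ 104,413 × g
Target RCF = 0.6 × 104,413 ≈ 62,647.8 × g
Your rotor: r = 275 mm = 27.5 cm
62,647.8 = 1.118 × 10⁻⁵ × 27.5 × N²
N² = 62,647.8 / (30.745 × 10⁻⁵) = 203,765,816
N ≈ √203,765,816 ≈ 14,274.7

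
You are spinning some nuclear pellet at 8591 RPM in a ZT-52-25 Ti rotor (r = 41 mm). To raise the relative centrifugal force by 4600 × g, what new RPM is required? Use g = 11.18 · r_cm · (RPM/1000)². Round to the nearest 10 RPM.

r = 41 mm = 4.1 cm
Current RCF = 11.18 × 4.1 × (8.591)² = 11.18 × 4.1 × 73.805281 ≈ 3,383.1 × g
Target RCF = 3,383.1 + 4,600 = 7,983.1 × g
(N/1000)² = 7,983.1 / 45.838 = 174.159
N = 1000 × √174.159 ≈ 13,196.9

≈ 13200 RPM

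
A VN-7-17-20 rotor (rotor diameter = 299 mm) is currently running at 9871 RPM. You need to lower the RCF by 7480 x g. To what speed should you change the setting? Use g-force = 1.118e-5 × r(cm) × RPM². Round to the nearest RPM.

N₂ ≈ 7258 RPM

r = 299 mm / 2 = 149.5 mm = 14.95 cm
Current RCF = 1.118 × 10⁻⁵ × 14.95 × (9871)² = 1.118 × 10⁻⁵ × 14.95 × 97,436,641 ≈ 16,285.7 × g
Target RCF = 16,285.7 − 7,480 = 8,805.7 × g
N² = 8,805.7 / (16.7141 × 10⁻⁵) = 52,684,261
N ≈ √52,684,261 ≈ 7,258.4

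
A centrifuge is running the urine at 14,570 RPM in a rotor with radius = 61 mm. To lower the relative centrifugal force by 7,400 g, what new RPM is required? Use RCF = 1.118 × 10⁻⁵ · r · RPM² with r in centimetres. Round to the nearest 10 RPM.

N₂ ≈ 10190 RPM

r = 61 mm = 6.1 cm
Current RCF = 1.118 × 10⁻⁵ × 6.1 × (14570)² = 1.118 × 10⁻⁵ × 6.1 × 212,284,900 ≈ 14,477.4 × g
Target RCF = 14,477.4 − 7,400 = 7,077.4 × g
N² = 7,077.4 / (6.8198 × 10⁻⁵) = 103,777,237
N ≈ √103,777,237 ≈ 10,187.1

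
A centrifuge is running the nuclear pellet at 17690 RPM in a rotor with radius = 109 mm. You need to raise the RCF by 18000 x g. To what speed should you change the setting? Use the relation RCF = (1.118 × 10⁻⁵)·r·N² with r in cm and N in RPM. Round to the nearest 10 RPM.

≈ 21460 RPM

r = 109 mm = 10.9 cm
Current RCF = 1.118 × 10⁻⁵ × 10.9 × (17690)² = 1.118 × 10⁻⁵ × 10.9 × 312,936,100 ≈ 38,135 × g
Target RCF = 38,135 + 18,000 = 56,135 × g
N² = 56,135 / (12.1862 × 10⁻⁵) = 460,644,007
N ≈ √460,644,007 ≈ 21,462.6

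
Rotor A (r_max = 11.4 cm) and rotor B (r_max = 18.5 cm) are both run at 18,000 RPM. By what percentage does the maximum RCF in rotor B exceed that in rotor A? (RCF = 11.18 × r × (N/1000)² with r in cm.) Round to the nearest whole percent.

62%

At equal RPM, RCF scales linearly with r: ratio = 18.5 / 11.4 = 1.6228.
So rotor B delivers 62.3% more g-force.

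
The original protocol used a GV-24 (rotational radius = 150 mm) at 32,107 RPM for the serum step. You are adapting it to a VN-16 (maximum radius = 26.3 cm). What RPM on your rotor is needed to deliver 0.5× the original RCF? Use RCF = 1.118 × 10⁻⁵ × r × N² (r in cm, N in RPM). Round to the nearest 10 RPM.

Original rotor: r = 150 mm = 15.0 cm
RCF_original = 1.118 × 10⁻⁵ × 15 × (32107)² = 1.118 × 10⁻⁵ × 15 × 1,030,859,449 ≈ 172,875.1 × g
Target RCF = 0.5 × 172,875.1 ≈ 86,437.6 × g
86,437.6 = 1.118 × 10⁻⁵ × 26.3 × N²
N² = 86,437.6 / (29.4034 × 10⁻⁵) = 293,971,445
N ≈ √293,971,445 ≈ 17,145.6

17150 RPM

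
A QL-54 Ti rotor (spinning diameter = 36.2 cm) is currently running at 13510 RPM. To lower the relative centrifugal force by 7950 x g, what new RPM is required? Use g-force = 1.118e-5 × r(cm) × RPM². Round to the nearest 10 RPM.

r = 36.2 / 2 = 18.1 cm
Current RCF = 1.118 × 10⁻⁵ × 18.1 × (13510)² = 1.118 × 10⁻⁵ × 18.1 × 182,520,100 ≈ 36,934.4 × g
Target RCF = 36,934.4 − 7,950 = 28,984.4 × g
N² = 28,984.4 / (20.2358 × 10⁻⁵) = 143,233,280
N ≈ √143,233,280 ≈ 11,968.0

≈ 11970 RPM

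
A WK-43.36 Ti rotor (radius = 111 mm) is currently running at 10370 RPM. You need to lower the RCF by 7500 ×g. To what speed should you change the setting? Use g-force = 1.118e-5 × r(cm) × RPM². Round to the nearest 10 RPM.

≈ 6860 RPM

r = 111 mm = 11.1 cm
Current RCF = 1.118 × 10⁻⁵ × 11.1 × (10370)² = 1.118 × 10⁻⁵ × 11.1 × 107,536,900 ≈ 13,345.1 × g
Target RCF = 13,345.1 − 7,500 = 5,845.1 × g
N² = 5,845.1 / (12.4098 × 10⁻⁵) = 47,100,678
N ≈ √47,100,678 ≈ 6,863.0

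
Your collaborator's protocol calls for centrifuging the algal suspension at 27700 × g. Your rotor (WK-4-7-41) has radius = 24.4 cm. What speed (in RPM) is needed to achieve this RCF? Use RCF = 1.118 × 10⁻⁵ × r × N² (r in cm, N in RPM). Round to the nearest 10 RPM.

N ≈ 10080 RPM

27,700 = 1.118 × 10⁻⁵ × 24.4 × N²
N² = 27,700 / (27.2792 × 10⁻⁵) = 101,542,567
N ≈ √101,542,567 ≈ 10,076.8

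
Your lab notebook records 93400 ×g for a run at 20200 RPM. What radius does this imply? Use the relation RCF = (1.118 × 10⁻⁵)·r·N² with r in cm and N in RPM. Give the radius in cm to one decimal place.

RCF = 1.118 × 10⁻⁵ × r × N²
93400 = 1.118 × 10⁻⁵ × r × (20200)²
r = 93400 / (1.118 × 10⁻⁵ × 408,040,000) = 93400 / 4561.887 ≈ 20.474 cm

r ≈ 20.5 cm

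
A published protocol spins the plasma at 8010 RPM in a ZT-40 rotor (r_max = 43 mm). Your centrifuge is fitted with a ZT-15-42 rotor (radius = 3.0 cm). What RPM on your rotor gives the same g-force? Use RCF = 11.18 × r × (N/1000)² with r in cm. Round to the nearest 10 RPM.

Original rotor: r = 43 mm = 4.3 cm
RCF = 11.18 × r × (N/1000)²
RCF_original = 11.18 × 4.3 × (8.01)² = 11.18 × 4.3 × 64.1601 ≈ 3,084.4 × g
3,084.4 = 11.18 × 3 × (N/1000)²
(N/1000)² = 3,084.4 / 33.54 = 91.96184
N = 1000 × √91.96184 ≈ 9,589.7

9590 RPM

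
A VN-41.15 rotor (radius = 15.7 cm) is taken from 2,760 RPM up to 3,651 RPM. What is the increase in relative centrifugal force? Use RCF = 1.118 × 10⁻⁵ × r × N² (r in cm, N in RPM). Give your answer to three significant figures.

≈ 1000 ×g

RCF₁ = 1.118 × 10⁻⁵ × 15.7 × (2760)² = 1.118 × 10⁻⁵ × 15.7 × 7,617,600 ≈ 1,337.1 × g
RCF₂ = 1.118 × 10⁻⁵ × 15.7 × (3651)² = 1.118 × 10⁻⁵ × 15.7 × 13,329,801 ≈ 2,339.7 × g
Increase = 2,339.7 − 1,337.1 = 1,002.6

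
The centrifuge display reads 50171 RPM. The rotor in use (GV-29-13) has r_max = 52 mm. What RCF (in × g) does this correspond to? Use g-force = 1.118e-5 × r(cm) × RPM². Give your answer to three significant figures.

r = 52 mm = 5.2 cm
RCF = 1.118 × 10⁻⁵ × r × N²
RCF = 1.118 × 10⁻⁵ × 5.2 × (50171)² = 1.118 × 10⁻⁵ × 5.2 × 2,517,129,241 ≈ 146,335.8 × g

≈ 146000 × g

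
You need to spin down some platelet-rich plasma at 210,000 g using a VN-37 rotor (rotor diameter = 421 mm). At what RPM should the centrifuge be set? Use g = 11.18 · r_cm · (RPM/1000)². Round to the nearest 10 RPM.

N ≈ 29870 RPM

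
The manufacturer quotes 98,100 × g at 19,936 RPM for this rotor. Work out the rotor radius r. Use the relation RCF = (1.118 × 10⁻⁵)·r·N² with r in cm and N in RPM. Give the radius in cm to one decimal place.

98100 = 1.118 × 10⁻⁵ × r × (19936)²
r = 98100 / (1.118 × 10⁻⁵ × 397,444,096) = 98100 / 4443.425 ≈ 22.078 cm

≈ 22.1 cm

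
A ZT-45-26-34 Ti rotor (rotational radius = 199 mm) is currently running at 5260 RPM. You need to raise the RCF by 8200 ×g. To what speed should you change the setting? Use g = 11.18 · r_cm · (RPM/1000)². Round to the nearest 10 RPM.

8030 RPM

r = 199 mm = 19.9 cm
Current RCF = 11.18 × 19.9 × (5.26)² = 11.18 × 19.9 × 27.6676 ≈ 6,155.5 × g
Target RCF = 6,155.5 + 8,200 = 14,355.5 × g
(N/1000)² = 14,355.5 / 222.482 = 64.52432
N = 1000 × √64.52432 ≈ 8,032.7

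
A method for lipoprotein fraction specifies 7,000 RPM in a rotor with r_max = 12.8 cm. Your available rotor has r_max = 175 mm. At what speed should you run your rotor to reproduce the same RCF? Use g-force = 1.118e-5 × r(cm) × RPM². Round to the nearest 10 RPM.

≈ 5990 RPM

RCF_original = 1.118 × 10⁻⁵ × 12.8 × (7000)² = 1.118 × 10⁻⁵ × 12.8 × 49,000,000 ≈ 7,012.1 × g
Your rotor: r = 175 mm = 17.5 cm
7,012.1 = 1.118 × 10⁻⁵ × 17.5 × N²
N² = 7,012.1 / (19.565 × 10⁻⁵) = 35,840,020
N ≈ √35,840,020 ≈ 5,986.7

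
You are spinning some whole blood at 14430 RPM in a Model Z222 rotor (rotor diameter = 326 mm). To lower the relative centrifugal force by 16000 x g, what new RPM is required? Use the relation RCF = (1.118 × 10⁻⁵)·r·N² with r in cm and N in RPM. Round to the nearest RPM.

r = 326 mm / 2 = 163 mm = 16.3 cm
Current RCF = 1.118 × 10⁻⁵ × 16.3 × (14430)² = 1.118 × 10⁻⁵ × 16.3 × 208,224,900 ≈ 37,945.7 × g
Target RCF = 37,945.7 − 16,000 = 21,945.7 × g
N² = 21,945.7 / (18.2234 × 10⁻⁵) = 120,425,936
N ≈ √120,425,936 ≈ 10,973.9

10974 RPM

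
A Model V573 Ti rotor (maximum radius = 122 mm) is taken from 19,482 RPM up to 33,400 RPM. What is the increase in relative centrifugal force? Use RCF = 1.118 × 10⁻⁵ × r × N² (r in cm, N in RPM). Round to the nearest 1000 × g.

≈ 100000 g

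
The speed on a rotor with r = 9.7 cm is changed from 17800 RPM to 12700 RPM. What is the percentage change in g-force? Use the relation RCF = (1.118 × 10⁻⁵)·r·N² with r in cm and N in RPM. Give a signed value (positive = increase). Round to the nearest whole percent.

RCF ∝ N², so the ratio is (12700/17800)² = (0.713483)² = 0.5091.
Change = 0.5091 − 1 = -0.4909 → -49.1%.

-49%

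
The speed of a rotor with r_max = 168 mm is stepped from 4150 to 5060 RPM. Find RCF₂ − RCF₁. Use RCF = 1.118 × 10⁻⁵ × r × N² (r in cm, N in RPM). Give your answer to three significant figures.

1570 ×g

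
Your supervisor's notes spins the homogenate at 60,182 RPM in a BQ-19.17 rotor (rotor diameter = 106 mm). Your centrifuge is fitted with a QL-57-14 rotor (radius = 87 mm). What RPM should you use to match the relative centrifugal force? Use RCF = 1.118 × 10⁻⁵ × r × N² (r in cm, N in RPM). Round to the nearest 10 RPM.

Original rotor: r = 106 mm / 2 = 53 mm = 5.3 cm
RCF_original = 1.118 × 10⁻⁵ × 5.3 × (60182)² = 1.118 × 10⁻⁵ × 5.3 × 3,621,873,124 ≈ 214,610.5 × g
Your rotor: r = 87 mm = 8.7 cm
214,610.5 = 1.118 × 10⁻⁵ × 8.7 × N²
N² = 214,610.5 / (9.7266 × 10⁻⁵) = 2,206,428,762
N ≈ √2,206,428,762 ≈ 46,972.6

46970 RPM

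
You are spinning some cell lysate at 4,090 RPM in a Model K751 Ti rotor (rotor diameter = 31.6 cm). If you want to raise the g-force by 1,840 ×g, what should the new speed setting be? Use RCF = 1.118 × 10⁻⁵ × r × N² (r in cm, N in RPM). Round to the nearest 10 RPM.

r = 31.6 / 2 = 15.8 cm
Current RCF = 1.118 × 10⁻⁵ × 15.8 × (4090)² = 1.118 × 10⁻⁵ × 15.8 × 16,728,100 ≈ 2,954.9 × g
Target RCF = 2,954.9 + 1,840 = 4,794.9 × g
N² = 4,794.9 / (17.6644 × 10⁻⁵) = 27,144,426
N ≈ √27,144,426 ≈ 5,210.0

≈ 5210 RPM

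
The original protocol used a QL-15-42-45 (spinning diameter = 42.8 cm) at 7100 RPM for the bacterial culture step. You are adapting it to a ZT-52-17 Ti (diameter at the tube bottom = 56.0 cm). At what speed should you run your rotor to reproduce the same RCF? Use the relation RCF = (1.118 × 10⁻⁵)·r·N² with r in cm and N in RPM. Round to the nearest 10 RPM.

Original rotor: r = 42.8 / 2 = 21.4 cm
RCF_original = 1.118 × 10⁻⁵ × 21.4 × (7100)² = 1.118 × 10⁻⁵ × 21.4 × 50,410,000 ≈ 12,060.7 × g
Your rotor: r = 56.0 / 2 = 28 cm
12,060.7 = 1.118 × 10⁻⁵ × 28 × N²
N² = 12,060.7 / (31.304 × 10⁻⁵) = 38,527,664
N ≈ √38,527,664 ≈ 6,207.1

6210 RPM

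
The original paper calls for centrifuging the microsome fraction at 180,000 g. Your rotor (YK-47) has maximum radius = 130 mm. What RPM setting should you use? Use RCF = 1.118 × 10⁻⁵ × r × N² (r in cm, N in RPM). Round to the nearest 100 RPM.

r = 130 mm = 13.0 cm
180,000 = 1.118 × 10⁻⁵ × 13 × N²
N² = 180,000 / (14.534 × 10⁻⁵) = 1,238,475,299
N ≈ √1,238,475,299 ≈ 35,192.0

35200 RPM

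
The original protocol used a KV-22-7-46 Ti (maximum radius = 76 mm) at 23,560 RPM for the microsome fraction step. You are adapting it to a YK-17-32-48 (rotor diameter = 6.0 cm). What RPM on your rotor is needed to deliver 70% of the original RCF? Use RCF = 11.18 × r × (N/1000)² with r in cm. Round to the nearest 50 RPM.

≈ 31350 RPM

Original rotor: r = 76 mm = 7.6 cm
RCF_original = 11.18 × 7.6 × (23.56)² = 11.18 × 7.6 × 555.0736 ≈ 47,163.5 × g
Target RCF = 0.7 × 47,163.5 ≈ 33,014.4 × g
Your rotor: r = 6.0 / 2 = 3 cm
33,014.4 = 11.18 × 3 × (N/1000)²
(N/1000)² = 33,014.4 / 33.54 = 984.3292
N = 1000 × √984.3292 ≈ 31,374.0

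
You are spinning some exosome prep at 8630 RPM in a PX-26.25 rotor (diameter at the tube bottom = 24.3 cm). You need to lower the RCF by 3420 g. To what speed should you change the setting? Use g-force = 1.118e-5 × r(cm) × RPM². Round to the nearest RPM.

r = 24.3 / 2 = 12.15 cm
Current RCF = 1.118 × 10⁻⁵ × 12.15 × (8630)² = 1.118 × 10⁻⁵ × 12.15 × 74,476,900 ≈ 10,116.7 × g
Target RCF = 10,116.7 − 3,420 = 6,696.7 × g
N² = 6,696.7 / (13.5837 × 10⁻⁵) = 49,299,528
N ≈ √49,299,528 ≈ 7,021.4

7021 RPM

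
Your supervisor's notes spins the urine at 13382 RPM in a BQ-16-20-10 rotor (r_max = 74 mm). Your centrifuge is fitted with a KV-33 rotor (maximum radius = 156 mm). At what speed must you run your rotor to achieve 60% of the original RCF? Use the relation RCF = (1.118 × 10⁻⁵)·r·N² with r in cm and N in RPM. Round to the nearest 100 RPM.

≈ 7100 RPM

Original rotor: r = 74 mm = 7.4 cm
RCF_original = 1.118 × 10⁻⁵ × 7.4 × (13382)² = 1.118 × 10⁻⁵ × 7.4 × 179,077,924 ≈ 14,815.5 × g
Target RCF = 0.6 × 14,815.5 ≈ 8,889.3 × g
Your rotor: r = 156 mm = 15.6 cm
8,889.3 = 1.118 × 10⁻⁵ × 15.6 × N²
N² = 8,889.3 / (17.4408 × 10⁻⁵) = 50,968,419
N ≈ √50,968,419 ≈ 7,139.2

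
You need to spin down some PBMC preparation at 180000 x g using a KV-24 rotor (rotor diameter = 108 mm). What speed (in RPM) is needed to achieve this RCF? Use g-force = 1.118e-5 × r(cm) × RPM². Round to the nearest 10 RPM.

r = 108 mm / 2 = 54 mm = 5.4 cm
180,000 = 1.118 × 10⁻⁵ × 5.4 × N²
N² = 180,000 / (6.0372 × 10⁻⁵) = 2,981,514,609
N ≈ √2,981,514,609 ≈ 54,603.2

54600 RPM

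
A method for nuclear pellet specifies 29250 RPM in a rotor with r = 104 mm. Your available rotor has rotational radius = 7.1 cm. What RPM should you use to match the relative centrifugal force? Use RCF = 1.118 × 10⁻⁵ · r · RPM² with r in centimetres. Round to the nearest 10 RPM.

35400 RPM

Original rotor: r = 104 mm = 10.4 cm
RCF_original = 1.118 × 10⁻⁵ × 10.4 × (29250)² = 1.118 × 10⁻⁵ × 10.4 × 855,562,500 ≈ 99,478 × g
99,478 = 1.118 × 10⁻⁵ × 7.1 × N²
N² = 99,478 / (7.9378 × 10⁻⁵) = 1,253,218,776
N ≈ √1,253,218,776 ≈ 35,400.8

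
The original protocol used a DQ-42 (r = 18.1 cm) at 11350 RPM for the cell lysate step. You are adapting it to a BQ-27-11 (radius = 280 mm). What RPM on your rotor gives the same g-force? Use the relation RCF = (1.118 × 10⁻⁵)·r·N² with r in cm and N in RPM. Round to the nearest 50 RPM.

RCF_original = 1.118 × 10⁻⁵ × 18.1 × (11350)² = 1.118 × 10⁻⁵ × 18.1 × 128,822,500 ≈ 26,068.3 × g
Your rotor: r = 280 mm = 28.0 cm
26,068.3 = 1.118 × 10⁻⁵ × 28 × N²
N² = 26,068.3 / (31.304 × 10⁻⁵) = 83,274,661
N ≈ √83,274,661 ≈ 9,125.5

≈ 9150 RPM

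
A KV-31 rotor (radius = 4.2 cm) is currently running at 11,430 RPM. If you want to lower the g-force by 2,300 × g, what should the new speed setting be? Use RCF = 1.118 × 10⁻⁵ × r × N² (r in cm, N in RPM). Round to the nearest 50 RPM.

≈ 9050 RPM

Current RCF = 1.118 × 10⁻⁵ × 4.2 × (11430)² = 1.118 × 10⁻⁵ × 4.2 × 130,644,900 ≈ 6,134.6 × g
Target RCF = 6,134.6 − 2,300 = 3,834.6 × g
N² = 3,834.6 / (4.6956 × 10⁻⁵) = 81,663,685
N ≈ √81,663,685 ≈ 9,036.8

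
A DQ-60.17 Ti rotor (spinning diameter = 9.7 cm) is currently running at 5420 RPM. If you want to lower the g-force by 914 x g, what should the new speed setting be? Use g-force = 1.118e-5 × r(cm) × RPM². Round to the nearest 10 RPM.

N₂ ≈ 3540 RPM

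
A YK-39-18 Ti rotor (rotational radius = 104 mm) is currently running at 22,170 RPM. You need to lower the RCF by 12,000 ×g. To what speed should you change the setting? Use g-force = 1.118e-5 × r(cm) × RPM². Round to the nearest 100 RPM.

r = 104 mm = 10.4 cm
Current RCF = 1.118 × 10⁻⁵ × 10.4 × (22170)² = 1.118 × 10⁻⁵ × 10.4 × 491,508,900 ≈ 57,148.7 × g
Target RCF = 57,148.7 − 12,000 = 45,148.7 × g
N² = 45,148.7 / (11.6272 × 10⁻⁵) = 388,302,429
N ≈ √388,302,429 ≈ 19,705.4

19700 RPM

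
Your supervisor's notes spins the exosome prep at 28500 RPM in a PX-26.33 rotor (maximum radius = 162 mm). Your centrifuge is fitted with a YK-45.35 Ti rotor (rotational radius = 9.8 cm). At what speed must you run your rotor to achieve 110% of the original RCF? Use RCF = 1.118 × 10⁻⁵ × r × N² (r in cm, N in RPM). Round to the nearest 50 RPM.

Original rotor: r = 162 mm = 16.2 cm
RCF_original = 1.118 × 10⁻⁵ × 16.2 × (28500)² = 1.118 × 10⁻⁵ × 16.2 × 812,250,000 ≈ 147,111.5 × g
Target RCF = 1.1 × 147,111.5 ≈ 161,822.7 × g
161,822.7 = 1.118 × 10⁻⁵ × 9.8 × N²
N² = 161,822.7 / (10.9564 × 10⁻⁵) = 1,476,969,625
N ≈ √1,476,969,625 ≈ 38,431.4

≈ 38450 RPM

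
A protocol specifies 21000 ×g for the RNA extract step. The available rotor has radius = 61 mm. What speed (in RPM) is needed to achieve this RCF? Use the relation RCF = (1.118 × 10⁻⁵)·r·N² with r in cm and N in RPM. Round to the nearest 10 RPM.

r = 61 mm = 6.1 cm
21,000 = 1.118 × 10⁻⁵ × 6.1 × N²
N² = 21,000 / (6.8198 × 10⁻⁵) = 307,926,919
N ≈ √307,926,919 ≈ 17,547.8

17550 RPM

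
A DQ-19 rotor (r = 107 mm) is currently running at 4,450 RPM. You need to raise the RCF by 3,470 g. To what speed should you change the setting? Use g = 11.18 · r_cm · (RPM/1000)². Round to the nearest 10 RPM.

r = 107 mm = 10.7 cm
Current RCF = 11.18 × 10.7 × (4.45)² = 11.18 × 10.7 × 19.8025 ≈ 2,368.9 × g
Target RCF = 2,368.9 + 3,470 = 5,838.9 × g
(N/1000)² = 5,838.9 / 119.626 = 48.80962
N = 1000 × √48.80962 ≈ 6,986.4

6990 RPM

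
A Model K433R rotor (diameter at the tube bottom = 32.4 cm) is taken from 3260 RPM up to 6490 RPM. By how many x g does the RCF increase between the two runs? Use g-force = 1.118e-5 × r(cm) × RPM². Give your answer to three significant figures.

≈ 5700 x g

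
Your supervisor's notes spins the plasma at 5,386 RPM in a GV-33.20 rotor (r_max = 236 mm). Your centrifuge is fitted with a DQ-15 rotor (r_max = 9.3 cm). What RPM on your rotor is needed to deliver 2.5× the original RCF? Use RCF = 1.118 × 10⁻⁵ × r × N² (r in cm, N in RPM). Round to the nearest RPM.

Original rotor: r = 236 mm = 23.6 cm
RCF = 1.118 × 10⁻⁵ × r × N²
RCF_original = 1.118 × 10⁻⁵ × 23.6 × (5386)² = 1.118 × 10⁻⁵ × 23.6 × 29,008,996 ≈ 7,654 × g
Target RCF = 2.5 × 7,654 ≈ 19,135 × g
19,135 = 1.118 × 10⁻⁵ × 9.3 × N²
N² = 19,135 / (10.3974 × 10⁻⁵) = 184,036,394
N ≈ √184,036,394 ≈ 13,566.0

≈ 13566 RPM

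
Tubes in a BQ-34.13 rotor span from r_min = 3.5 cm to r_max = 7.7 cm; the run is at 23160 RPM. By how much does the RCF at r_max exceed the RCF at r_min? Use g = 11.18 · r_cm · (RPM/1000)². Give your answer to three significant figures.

ΔRCF ≈ 25200 g

ΔRCF = 11.18 × (r_max − r_min) × (N/1000)² = 11.18 × 4.2 × 536.3856 ≈ 25,186.5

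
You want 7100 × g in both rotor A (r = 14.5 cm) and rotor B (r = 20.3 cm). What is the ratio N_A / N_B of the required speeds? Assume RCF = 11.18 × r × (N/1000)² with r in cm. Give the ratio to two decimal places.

1.18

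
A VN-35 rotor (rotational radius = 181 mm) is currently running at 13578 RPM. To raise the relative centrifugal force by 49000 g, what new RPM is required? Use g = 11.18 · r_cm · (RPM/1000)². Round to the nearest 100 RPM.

r = 181 mm = 18.1 cm
Current RCF = 11.18 × 18.1 × (13.578)² = 11.18 × 18.1 × 184.362084 ≈ 37,307.1 × g
Target RCF = 37,307.1 + 49,000 = 86,307.1 × g
(N/1000)² = 86,307.1 / 202.358 = 426.507
N = 1000 × √426.507 ≈ 20,652.0

20700 RPM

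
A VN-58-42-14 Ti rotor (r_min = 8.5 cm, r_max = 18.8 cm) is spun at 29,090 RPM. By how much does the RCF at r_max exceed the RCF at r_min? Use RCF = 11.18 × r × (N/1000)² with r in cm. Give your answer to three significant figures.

RCF_max = 11.18 × 18.8 × (29.09)² = 11.18 × 18.8 × 846.2281 ≈ 177,863.6 × g
RCF_min = 11.18 × 8.5 × (29.09)² = 11.18 × 8.5 × 846.2281 ≈ 80,417.1 × g
ΔRCF = 177,863.6 − 80,417.1 = 97,446.5

ΔRCF ≈ 97400 x g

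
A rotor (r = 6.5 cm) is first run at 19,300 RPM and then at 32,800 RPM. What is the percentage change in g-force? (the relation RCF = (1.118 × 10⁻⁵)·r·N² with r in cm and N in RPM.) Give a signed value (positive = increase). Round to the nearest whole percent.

+189%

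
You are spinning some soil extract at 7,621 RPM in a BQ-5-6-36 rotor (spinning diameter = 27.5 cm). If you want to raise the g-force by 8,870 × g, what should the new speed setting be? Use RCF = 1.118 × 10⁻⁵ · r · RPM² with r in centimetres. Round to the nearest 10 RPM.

10760 RPM

r = 27.5 / 2 = 13.75 cm
Current RCF = 1.118 × 10⁻⁵ × 13.75 × (7621)² = 1.118 × 10⁻⁵ × 13.75 × 58,079,641 ≈ 8,928.3 × g
Target RCF = 8,928.3 + 8,870 = 17,798.3 × g
N² = 17,798.3 / (15.3725 × 10⁻⁵) = 115,780,127
N ≈ √115,780,127 ≈ 10,760.1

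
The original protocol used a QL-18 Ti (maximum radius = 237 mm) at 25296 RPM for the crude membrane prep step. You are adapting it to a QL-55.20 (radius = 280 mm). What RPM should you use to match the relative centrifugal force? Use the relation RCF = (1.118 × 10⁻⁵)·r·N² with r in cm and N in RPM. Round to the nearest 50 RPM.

Original rotor: r = 237 mm = 23.7 cm
RCF_original = 1.118 × 10⁻⁵ × 23.7 × (25296)² = 1.118 × 10⁻⁵ × 23.7 × 639,887,616 ≈ 169,548.5 × g
Your rotor: r = 280 mm = 28.0 cm
169,548.5 = 1.118 × 10⁻⁵ × 28 × N²
N² = 169,548.5 / (31.304 × 10⁻⁵) = 541,619,282
N ≈ √541,619,282 ≈ 23,272.7

23250 RPM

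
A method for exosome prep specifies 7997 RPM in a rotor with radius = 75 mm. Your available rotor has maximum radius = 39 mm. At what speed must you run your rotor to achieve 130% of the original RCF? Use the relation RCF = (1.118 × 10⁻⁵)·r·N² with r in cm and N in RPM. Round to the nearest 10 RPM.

Original rotor: r = 75 mm = 7.5 cm
RCF_original = 1.118 × 10⁻⁵ × 7.5 × (7997)² = 1.118 × 10⁻⁵ × 7.5 × 63,952,009 ≈ 5,362.4 × g
Target RCF = 1.3 × 5,362.4 ≈ 6,971.1 × g
Your rotor: r = 39 mm = 3.9 cm
6,971.1 = 1.118 × 10⁻⁵ × 3.9 × N²
N² = 6,971.1 / (4.3602 × 10⁻⁵) = 159,880,281
N ≈ √159,880,281 ≈ 12,644.4

12640 RPM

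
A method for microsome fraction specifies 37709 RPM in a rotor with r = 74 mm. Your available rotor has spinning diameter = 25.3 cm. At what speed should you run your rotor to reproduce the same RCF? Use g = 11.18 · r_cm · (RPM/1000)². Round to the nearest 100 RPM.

≈ 28800 RPM

Original rotor: r = 74 mm = 7.4 cm
RCF = 11.18 × r × (N/1000)²
RCF_original = 11.18 × 7.4 × (37.709)² = 11.18 × 7.4 × 1,421.968681 ≈ 117,642.3 × g
Your rotor: r = 25.3 / 2 = 12.65 cm
117,642.3 = 11.18 × 12.65 × (N/1000)²
(N/1000)² = 117,642.3 / 141.427 = 831.8235
N = 1000 × √831.8235 ≈ 28,841.4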